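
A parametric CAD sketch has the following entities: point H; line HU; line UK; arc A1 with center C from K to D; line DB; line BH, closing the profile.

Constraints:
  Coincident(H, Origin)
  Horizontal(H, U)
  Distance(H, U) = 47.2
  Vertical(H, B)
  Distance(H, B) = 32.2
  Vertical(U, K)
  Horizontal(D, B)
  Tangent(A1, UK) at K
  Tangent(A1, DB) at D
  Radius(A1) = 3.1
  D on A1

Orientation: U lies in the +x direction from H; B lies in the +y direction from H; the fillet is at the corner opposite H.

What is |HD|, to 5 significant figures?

54.604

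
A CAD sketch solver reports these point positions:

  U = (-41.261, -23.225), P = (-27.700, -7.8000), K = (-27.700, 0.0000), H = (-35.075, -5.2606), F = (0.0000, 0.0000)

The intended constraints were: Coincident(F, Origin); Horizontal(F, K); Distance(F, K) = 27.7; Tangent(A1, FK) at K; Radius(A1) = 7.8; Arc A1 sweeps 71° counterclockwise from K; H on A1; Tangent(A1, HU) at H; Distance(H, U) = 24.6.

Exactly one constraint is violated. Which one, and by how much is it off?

Distance(H, U) = 24.6 — off by 5.60.

F = (0.00, 0.00) ✓; F.y = 0.00, K.y = 0.00 ✓; |FK| = 27.70 ✓; ∠(PK, KF) = 90.00° ✓; |PK| = 7.800 ✓; bearing(P→H) − bearing(P→K) = 71.00° ✓; |PH| = 7.800 ✓; ∠(PH, HU) = 90.00° ✓; |HU| = 19.00 ✗.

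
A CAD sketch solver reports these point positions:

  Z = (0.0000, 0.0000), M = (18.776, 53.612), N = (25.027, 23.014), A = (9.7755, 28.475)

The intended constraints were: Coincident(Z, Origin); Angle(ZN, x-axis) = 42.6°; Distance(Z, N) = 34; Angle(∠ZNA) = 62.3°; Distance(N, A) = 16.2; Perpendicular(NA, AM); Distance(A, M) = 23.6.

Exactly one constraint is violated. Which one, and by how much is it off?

Distance(A, M) = 23.6 — off by 3.10.

Z = (0.00, 0.00) ✓; ZN at 42.60° ✓; |ZN| = 34.00 ✓; ∠ZNA = 62.30° ✓; |NA| = 16.20 ✓; ∠(NA, AM) = 90.00° ✓; |AM| = 26.70 ✗.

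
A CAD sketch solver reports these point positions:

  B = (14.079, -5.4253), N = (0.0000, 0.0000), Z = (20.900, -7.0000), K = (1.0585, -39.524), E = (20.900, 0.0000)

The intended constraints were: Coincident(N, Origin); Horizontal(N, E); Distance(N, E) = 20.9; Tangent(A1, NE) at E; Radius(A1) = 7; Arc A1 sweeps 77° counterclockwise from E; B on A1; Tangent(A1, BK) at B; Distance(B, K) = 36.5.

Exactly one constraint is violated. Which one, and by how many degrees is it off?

Tangent(A1, BK) at B — off by 7.90°.

N = (0.00, 0.00) ✓; N.y = 0.00, E.y = 0.00 ✓; |NE| = 20.90 ✓; ∠(ZE, EN) = 90.00° ✓; |ZE| = 7.000 ✓; bearing(Z→B) − bearing(Z→E) = 77.00° ✓; |ZB| = 7.000 ✓; ∠(ZB, BK) = 97.90° ✗; |BK| = 36.50 ✓.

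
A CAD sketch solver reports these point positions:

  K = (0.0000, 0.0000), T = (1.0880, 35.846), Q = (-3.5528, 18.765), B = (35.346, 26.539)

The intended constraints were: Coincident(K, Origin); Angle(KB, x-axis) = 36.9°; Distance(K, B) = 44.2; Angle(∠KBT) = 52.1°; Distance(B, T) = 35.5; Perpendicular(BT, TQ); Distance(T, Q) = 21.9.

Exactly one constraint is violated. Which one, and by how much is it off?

Distance(T, Q) = 21.9 — off by 4.20.

K = (0.00, 0.00) ✓; KB at 36.90° ✓; |KB| = 44.20 ✓; ∠KBT = 52.10° ✓; |BT| = 35.50 ✓; ∠(BT, TQ) = 90.00° ✓; |TQ| = 17.70 ✗.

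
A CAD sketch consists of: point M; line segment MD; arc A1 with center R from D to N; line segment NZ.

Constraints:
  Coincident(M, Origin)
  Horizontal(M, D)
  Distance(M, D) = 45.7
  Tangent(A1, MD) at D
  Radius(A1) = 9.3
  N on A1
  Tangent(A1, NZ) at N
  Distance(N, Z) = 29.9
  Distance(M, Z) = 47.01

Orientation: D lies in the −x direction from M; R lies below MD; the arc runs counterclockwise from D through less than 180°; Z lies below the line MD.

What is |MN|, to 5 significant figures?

54.422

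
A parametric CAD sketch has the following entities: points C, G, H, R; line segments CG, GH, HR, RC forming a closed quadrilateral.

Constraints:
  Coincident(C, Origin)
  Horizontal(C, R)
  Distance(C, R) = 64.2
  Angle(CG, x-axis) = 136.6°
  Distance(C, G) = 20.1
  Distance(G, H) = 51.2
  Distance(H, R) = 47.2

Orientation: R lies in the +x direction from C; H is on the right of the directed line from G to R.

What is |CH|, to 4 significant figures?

31.10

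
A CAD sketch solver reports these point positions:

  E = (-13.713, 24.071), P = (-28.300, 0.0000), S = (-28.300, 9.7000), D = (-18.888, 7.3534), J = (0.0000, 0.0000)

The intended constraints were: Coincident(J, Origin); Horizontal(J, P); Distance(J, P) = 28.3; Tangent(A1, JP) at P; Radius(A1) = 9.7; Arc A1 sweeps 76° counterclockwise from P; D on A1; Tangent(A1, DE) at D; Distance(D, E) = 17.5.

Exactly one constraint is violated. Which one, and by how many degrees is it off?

Tangent(A1, DE) at D — off by 3.20°.

J = (0.00, 0.00) ✓; J.y = 0.00, P.y = 0.00 ✓; |JP| = 28.30 ✓; ∠(SP, PJ) = 90.00° ✓; |SP| = 9.700 ✓; bearing(S→D) − bearing(S→P) = 76.00° ✓; |SD| = 9.700 ✓; ∠(SD, DE) = 93.20° ✗; |DE| = 17.50 ✓.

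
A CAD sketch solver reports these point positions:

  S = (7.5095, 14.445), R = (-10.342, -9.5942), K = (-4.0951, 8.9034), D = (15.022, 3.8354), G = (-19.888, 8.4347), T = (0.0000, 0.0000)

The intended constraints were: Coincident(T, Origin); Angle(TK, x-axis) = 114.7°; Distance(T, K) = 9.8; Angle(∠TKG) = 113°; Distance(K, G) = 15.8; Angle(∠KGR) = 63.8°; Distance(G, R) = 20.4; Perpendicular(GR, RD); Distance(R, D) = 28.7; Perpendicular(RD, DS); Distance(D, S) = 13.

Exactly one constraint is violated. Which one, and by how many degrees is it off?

Perpendicular(RD, DS) — off by 7.40°.

T = (0.00, 0.00) ✓; TK at 114.7° ✓; |TK| = 9.800 ✓; ∠TKG = 113.0° ✓; |KG| = 15.80 ✓; ∠KGR = 63.80° ✓; |GR| = 20.40 ✓; ∠(GR, RD) = 90.00° ✓; |RD| = 28.70 ✓; ∠(RD, DS) = 97.40° ✗; |DS| = 13.00 ✓.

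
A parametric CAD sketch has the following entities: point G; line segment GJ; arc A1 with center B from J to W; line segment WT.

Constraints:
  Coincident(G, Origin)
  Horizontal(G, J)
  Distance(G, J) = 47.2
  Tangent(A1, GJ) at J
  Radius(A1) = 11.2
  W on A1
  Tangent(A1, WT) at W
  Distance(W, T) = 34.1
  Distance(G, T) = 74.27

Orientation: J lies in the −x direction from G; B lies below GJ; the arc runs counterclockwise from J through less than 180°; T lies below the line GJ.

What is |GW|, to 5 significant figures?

59.425

G is at the origin; G and J share the same y with |GJ| = 47.2 and J on the −x side, so J = (-47.200, 0.0000). Since A1 is tangent to GJ there, BJ ⟂ GJ, so B = J + (0, -11.2) = (-47.200, -11.200). Since BW ⟂ WT (tangency), |BT| = √(11.2² + 34.1²) = 35.892 regardless of where W sits on A1. So T lies on both circle(G, 74.27) and circle(B, 35.892); the below-GJ intersection is T = (-59.015, -45.092). W is the foot of the tangent from T: W = (-58.398, -10.997).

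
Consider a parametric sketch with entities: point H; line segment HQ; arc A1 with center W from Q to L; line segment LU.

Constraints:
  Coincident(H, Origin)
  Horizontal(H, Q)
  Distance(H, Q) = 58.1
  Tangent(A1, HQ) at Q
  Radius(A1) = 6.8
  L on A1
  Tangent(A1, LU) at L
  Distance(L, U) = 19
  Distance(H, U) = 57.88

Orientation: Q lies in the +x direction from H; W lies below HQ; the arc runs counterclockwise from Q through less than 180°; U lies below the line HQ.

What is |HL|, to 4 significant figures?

51.77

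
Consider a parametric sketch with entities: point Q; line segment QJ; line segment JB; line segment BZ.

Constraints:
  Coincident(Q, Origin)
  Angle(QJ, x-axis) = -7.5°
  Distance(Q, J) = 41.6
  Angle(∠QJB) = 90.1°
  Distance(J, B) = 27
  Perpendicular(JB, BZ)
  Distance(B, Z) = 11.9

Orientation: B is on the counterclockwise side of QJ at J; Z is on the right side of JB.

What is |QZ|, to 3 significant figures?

60.0

Q is at the origin; QJ runs at -7.5° with length 41.6, so J = 41.6·(cos -7.5°, sin -7.5°) = (41.2, -5.43). ∠QJB = 90.1°, so JB runs at -7.5° + (180° − 90.1°) = 82.4° from the x-axis; with |JB| = 27.0, B = J + 27.0·(cos 82.4°, sin 82.4°) = (44.8, 21.3). The perpendicularity gives BZ at right angles to JB; with |BZ| = 11.9 on the right of JB, Z = B + 11.9·(0.991, -0.132) = (56.6, 19.8). Then |QZ| = |Z − Q| = 60.0.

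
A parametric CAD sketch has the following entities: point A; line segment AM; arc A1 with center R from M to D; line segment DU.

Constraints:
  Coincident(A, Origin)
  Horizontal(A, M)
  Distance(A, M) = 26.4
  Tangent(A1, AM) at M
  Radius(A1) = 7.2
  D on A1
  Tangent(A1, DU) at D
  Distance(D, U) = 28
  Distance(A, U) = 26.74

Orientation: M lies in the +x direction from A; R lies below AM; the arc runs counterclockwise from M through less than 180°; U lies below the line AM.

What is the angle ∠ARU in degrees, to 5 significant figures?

56.660°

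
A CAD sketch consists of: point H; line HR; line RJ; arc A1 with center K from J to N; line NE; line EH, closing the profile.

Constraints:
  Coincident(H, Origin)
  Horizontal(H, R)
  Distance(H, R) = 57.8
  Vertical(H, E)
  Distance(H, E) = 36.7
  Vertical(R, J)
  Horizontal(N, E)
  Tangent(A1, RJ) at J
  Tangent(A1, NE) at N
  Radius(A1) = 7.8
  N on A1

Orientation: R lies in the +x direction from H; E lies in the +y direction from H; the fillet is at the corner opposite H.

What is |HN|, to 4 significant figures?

62.02

H is at the origin; HR is horizontal with |HR| = 57.8 and R on the +x side, so R = (57.80, 0.000). H and E share the same x with |HE| = 36.7 and E on the +y side, so E = (0.000, 36.70). The virtual corner opposite H is at (57.80, 36.70). Since A1 is tangent to RJ there, KJ ⟂ RJ and since A1 is tangent to NE there, KN ⟂ NE, with radius 7.8, so the center K sits 7.8 in from both sides at K = (50.00, 28.90). That places the tangent points at J = (57.80, 28.90) on RJ and N = (50.00, 36.70) on NE. Then |HN| = |N − H| = 62.02.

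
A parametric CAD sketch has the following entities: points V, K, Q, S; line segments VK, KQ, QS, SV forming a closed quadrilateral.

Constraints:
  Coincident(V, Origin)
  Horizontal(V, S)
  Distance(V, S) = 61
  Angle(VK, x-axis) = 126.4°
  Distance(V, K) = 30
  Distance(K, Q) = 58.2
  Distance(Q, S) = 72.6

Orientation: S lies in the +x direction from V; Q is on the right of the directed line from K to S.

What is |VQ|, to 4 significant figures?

32.63

V is at the origin; VS is horizontal with |VS| = 61.0 and S in +x, so S = (61.0, 0). VK runs at 126.4° with |VK| = 30.0, so K = (-17.80, 24.15). Q is determined by |KQ| = 58.2 and |QS| = 72.6 together: it lies at the intersection of circle(K, 58.2) and circle(S, 72.6). With |KS| = 82.42, the foot of the radical line on KS is 29.78 from K and the perpendicular offset is √(58.2² − 29.78²) = 50.00. Taking the right-of-KS solution: Q = (-3.976, -32.39).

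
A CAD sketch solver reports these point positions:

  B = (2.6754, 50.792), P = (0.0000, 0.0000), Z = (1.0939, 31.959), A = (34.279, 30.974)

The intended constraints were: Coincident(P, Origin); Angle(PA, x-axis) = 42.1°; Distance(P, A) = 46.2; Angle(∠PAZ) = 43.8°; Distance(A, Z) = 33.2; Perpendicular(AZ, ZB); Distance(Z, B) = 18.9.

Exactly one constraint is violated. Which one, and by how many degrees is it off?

Perpendicular(AZ, ZB) — off by 3.10°.

P = (0.00, 0.00) ✓; PA at 42.10° ✓; |PA| = 46.20 ✓; ∠PAZ = 43.80° ✓; |AZ| = 33.20 ✓; ∠(AZ, ZB) = 93.10° ✗; |ZB| = 18.90 ✓.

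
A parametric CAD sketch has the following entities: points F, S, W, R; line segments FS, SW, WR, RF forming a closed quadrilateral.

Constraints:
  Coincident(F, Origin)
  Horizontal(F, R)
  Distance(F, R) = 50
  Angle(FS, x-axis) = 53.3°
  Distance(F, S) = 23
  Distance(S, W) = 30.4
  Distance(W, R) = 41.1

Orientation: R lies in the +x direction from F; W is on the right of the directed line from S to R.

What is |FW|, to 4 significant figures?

15.88

F is at the origin; F and R share the same y with |FR| = 50.0 and R in +x, so R = (50.0, 0). FS runs at 53.3° with |FS| = 23.0, so S = (13.75, 18.44). W is determined by |SW| = 30.4 and |WR| = 41.1 together: it lies at the intersection of circle(S, 30.4) and circle(R, 41.1). With |SR| = 40.68, the foot of the radical line on SR is 10.93 from S and the perpendicular offset is √(30.4² − 10.93²) = 28.37. Taking the right-of-SR solution: W = (10.63, -11.80).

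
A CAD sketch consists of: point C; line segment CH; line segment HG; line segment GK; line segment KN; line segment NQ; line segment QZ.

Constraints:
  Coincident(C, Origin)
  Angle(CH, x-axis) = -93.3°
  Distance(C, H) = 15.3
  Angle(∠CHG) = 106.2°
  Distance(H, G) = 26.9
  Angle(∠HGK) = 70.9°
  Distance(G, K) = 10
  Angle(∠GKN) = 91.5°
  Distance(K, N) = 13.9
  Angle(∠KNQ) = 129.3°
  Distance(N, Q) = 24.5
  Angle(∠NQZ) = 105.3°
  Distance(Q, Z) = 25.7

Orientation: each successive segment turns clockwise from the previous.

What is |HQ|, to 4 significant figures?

17.57

C is at the origin; CH runs at -93.3° with length 15.3, so H = (-0.8807, -15.27). ∠CHG = 106.2° gives HG at -167.1° from the x-axis; with |HG| = 26.9, G = (-27.10, -21.28). ∠HGK = 70.9° gives GK at 83.80° from the x-axis; with |GK| = 10.0, K = (-26.02, -11.34). ∠GKN = 91.5° gives KN at -4.700° from the x-axis; with |KN| = 13.9, N = (-12.17, -12.48). ∠KNQ = 129.3° gives NQ at -55.40° from the x-axis; with |NQ| = 24.5, Q = (1.744, -32.64). Then |HQ| = |Q − H| = 17.57.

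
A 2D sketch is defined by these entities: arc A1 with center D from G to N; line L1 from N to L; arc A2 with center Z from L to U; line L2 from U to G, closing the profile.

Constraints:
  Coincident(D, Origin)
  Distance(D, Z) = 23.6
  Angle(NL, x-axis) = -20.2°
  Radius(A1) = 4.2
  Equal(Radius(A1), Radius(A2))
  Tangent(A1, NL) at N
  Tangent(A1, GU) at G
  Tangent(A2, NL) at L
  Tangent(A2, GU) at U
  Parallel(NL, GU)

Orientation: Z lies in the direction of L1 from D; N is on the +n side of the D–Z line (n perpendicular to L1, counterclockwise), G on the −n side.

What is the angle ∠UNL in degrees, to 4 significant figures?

19.59°

The slot axis is L1's direction at -20.2°, so u = (cos -20.2°, sin -20.2°) = (0.9385, -0.3453) and n = (−sin -20.2°, cos -20.2°) = (0.3453, 0.9385). D is at the origin and Z lies 23.6 along u from D, so Z = 23.6·u = (22.15, -8.149). Tangency of A1 to both parallel lines with radius 4.2 puts N and G at D ± 4.2·n: N = (1.450, 3.942), G = (-1.450, -3.942). Equal radii place L and U the same way about Z: L = Z + 4.2·n = (23.60, -4.207), U = Z − 4.2·n = (20.70, -12.09). Then cos ∠UNL = NU·NL / (|NU||NL|), giving 19.59°.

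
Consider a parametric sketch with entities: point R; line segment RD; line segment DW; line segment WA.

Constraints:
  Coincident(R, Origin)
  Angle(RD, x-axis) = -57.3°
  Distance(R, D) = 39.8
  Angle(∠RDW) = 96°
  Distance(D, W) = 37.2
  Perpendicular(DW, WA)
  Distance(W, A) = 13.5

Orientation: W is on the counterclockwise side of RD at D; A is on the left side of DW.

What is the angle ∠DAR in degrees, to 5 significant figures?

52.182°

R is at the origin; RD runs at -57.3° with length 39.8, so D = 39.8·(cos -57.3°, sin -57.3°) = (21.502, -33.492). ∠RDW = 96.0°, so DW runs at -57.3° + (180° − 96.0°) = 26.700° from the x-axis; with |DW| = 37.2, W = D + 37.2·(cos 26.700°, sin 26.700°) = (54.735, -16.777). DW is perpendicular to WA; with |WA| = 13.5 on the left of DW, A = W + 13.5·(-0.44932, 0.89337) = (48.669, -4.7169). Then cos ∠DAR = AD·AR / (|AD||AR|), giving 52.182°.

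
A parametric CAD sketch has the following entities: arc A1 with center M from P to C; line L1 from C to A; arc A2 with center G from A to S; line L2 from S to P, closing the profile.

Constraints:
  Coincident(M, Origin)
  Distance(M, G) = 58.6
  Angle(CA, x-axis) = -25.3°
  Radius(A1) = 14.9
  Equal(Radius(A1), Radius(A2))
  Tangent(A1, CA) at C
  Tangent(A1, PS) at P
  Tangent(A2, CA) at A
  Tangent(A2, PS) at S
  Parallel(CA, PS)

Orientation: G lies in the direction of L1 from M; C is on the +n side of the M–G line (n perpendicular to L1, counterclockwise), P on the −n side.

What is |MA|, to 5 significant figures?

60.465

The slot axis is L1's direction at -25.3°, so u = (cos -25.3°, sin -25.3°) = (0.90408, -0.42736) and n = (−sin -25.3°, cos -25.3°) = (0.42736, 0.90408). M is at the origin and G lies 58.6 along u from M, so G = 58.6·u = (52.979, -25.043). Tangency of A1 to both parallel lines with radius 14.9 puts C and P at M ± 14.9·n: C = (6.3676, 13.471), P = (-6.3676, -13.471). Equal radii place A and S the same way about G: A = G + 14.9·n = (59.347, -11.572), S = G − 14.9·n = (46.612, -38.514). Then |MA| = |A − M| = 60.465.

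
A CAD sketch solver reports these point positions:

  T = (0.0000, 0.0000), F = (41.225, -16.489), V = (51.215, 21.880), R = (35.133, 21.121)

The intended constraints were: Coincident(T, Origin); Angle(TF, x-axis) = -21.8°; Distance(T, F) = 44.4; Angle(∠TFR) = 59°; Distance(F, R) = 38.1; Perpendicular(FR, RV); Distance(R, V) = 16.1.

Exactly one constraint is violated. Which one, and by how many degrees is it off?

Perpendicular(FR, RV) — off by 6.50°.

T = (0.00, 0.00) ✓; TF at -21.80° ✓; |TF| = 44.40 ✓; ∠TFR = 59.00° ✓; |FR| = 38.10 ✓; ∠(FR, RV) = 96.50° ✗; |RV| = 16.10 ✓.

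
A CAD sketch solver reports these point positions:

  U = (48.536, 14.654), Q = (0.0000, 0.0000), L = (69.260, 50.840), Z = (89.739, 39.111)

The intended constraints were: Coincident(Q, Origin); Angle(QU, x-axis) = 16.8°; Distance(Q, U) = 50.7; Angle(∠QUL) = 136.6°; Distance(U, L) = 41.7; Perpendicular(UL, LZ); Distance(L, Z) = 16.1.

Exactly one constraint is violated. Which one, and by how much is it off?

Distance(L, Z) = 16.1 — off by 7.50.

Q = (0.00, 0.00) ✓; QU at 16.80° ✓; |QU| = 50.70 ✓; ∠QUL = 136.6° ✓; |UL| = 41.70 ✓; ∠(UL, LZ) = 90.00° ✓; |LZ| = 23.60 ✗.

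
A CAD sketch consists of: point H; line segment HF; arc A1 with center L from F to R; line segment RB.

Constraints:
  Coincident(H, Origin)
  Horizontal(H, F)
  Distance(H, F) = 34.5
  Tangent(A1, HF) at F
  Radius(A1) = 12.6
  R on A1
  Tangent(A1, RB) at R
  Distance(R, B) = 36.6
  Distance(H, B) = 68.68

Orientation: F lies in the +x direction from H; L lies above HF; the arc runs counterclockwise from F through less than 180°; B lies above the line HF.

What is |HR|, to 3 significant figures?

48.6

H is at the origin; H and F share the same y with |HF| = 34.5 and F on the +x side, so F = (34.5, 0.00). Tangency of A1 to HF means the radius LF is perpendicular to HF, so L = F + (0, 12.6) = (34.5, 12.6). Since LR ⟂ RB (tangency), |LB| = √(12.6² + 36.6²) = 38.7 regardless of where R sits on A1. So B lies on both circle(H, 68.68) and circle(L, 38.7); the above-HF intersection is B = (48.4, 48.7). R is the foot of the tangent from B: R = (47.1, 12.1).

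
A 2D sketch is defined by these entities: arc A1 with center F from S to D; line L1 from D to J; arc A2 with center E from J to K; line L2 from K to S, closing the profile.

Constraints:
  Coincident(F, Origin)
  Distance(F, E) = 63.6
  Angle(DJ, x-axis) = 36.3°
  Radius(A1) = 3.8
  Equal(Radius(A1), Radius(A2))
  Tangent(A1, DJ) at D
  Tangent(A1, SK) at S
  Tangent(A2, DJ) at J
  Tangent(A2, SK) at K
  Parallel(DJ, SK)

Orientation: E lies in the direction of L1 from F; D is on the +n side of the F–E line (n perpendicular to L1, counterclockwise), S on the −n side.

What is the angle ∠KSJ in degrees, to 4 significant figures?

6.814°

The slot axis is L1's direction at 36.3°, so u = (cos 36.3°, sin 36.3°) = (0.8059, 0.5920) and n = (−sin 36.3°, cos 36.3°) = (-0.5920, 0.8059). F is at the origin and E lies 63.6 along u from F, so E = 63.6·u = (51.26, 37.65). Tangency of A1 to both parallel lines with radius 3.8 puts D and S at F ± 3.8·n: D = (-2.250, 3.063), S = (2.250, -3.063). Equal radii place J and K the same way about E: J = E + 3.8·n = (49.01, 40.71), K = E − 3.8·n = (53.51, 34.59). Then cos ∠KSJ = SK·SJ / (|SK||SJ|), giving 6.814°.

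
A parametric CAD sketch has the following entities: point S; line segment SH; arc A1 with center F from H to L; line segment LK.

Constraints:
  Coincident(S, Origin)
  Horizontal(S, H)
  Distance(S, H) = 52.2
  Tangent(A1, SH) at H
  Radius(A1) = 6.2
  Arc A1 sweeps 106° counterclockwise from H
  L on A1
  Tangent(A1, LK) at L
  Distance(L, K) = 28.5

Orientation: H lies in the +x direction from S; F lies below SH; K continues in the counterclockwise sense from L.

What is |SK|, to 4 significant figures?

64.60

On A1, H sits at bearing 90° from F; a 106° counterclockwise sweep puts L at bearing 196°, so L = F + 6.2·(cos 196°, sin 196°) = (46.24, -7.909). Since A1 is tangent to LK there, FL ⟂ LK, so LK runs along (−sin 196°, cos 196°); with |LK| = 28.5, K = (54.10, -35.30). Then |SK| = |K − S| = 64.60.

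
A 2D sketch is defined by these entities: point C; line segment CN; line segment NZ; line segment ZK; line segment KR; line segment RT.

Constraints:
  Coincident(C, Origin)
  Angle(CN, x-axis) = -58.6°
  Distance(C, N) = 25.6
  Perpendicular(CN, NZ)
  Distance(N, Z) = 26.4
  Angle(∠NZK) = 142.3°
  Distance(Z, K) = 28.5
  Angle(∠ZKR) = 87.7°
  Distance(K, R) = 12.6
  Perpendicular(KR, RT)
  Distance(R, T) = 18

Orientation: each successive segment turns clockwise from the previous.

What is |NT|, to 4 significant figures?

31.19

C is at the origin; CN runs at -58.6° with length 25.6, so N = (13.34, -21.85). CN is perpendicular to NZ, so NZ runs at -148.6°; with |NZ| = 26.4, Z = (-9.196, -35.61). ∠NZK = 142.3° gives ZK at 173.7° from the x-axis; with |ZK| = 28.5, K = (-37.52, -32.48). ∠ZKR = 87.7° gives KR at 81.40° from the x-axis; with |KR| = 12.6, R = (-35.64, -20.02). KR ⟂ RT, so RT runs at -8.600°; with |RT| = 18.0, T = (-17.84, -22.71). Then |NT| = |T − N| = 31.19.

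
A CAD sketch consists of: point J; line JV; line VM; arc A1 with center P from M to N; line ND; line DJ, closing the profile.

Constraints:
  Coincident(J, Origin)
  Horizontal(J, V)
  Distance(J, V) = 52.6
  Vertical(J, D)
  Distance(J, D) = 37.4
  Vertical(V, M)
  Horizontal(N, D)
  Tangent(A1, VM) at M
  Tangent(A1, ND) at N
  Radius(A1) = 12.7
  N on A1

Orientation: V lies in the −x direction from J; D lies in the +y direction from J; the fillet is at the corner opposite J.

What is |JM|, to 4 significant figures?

58.11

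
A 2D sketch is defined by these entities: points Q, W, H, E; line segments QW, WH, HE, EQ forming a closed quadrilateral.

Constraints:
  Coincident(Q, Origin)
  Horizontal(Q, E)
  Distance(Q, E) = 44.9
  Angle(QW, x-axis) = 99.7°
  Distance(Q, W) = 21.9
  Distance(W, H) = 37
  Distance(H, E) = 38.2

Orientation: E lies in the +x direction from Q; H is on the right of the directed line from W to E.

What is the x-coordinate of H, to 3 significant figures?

9.04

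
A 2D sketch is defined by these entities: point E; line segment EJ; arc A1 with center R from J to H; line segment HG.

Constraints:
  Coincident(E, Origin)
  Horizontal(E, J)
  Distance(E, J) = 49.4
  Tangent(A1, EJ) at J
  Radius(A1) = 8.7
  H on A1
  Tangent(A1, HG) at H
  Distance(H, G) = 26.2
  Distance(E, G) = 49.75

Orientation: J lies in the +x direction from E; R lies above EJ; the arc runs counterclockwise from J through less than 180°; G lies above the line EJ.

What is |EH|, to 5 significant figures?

57.487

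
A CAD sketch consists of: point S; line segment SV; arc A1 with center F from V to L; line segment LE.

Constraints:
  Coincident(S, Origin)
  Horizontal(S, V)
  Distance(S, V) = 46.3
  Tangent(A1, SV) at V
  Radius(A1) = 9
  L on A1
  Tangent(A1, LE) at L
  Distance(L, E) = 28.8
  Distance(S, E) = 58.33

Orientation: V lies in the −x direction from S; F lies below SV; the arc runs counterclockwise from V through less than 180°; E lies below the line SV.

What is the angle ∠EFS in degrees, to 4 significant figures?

95.39°

S is at the origin; SV is horizontal with |SV| = 46.3 and V on the −x side, so V = (-46.30, 0.000). Since A1 is tangent to SV there, FV ⟂ SV, so F = V + (0, -9) = (-46.30, -9.000). Since FL ⟂ LE (tangency), |FE| = √(9.0² + 28.8²) = 30.17 regardless of where L sits on A1. So E lies on both circle(S, 58.33) and circle(F, 30.17); the below-SV intersection is E = (-43.35, -39.03). L is the foot of the tangent from E: L = (-54.59, -12.51).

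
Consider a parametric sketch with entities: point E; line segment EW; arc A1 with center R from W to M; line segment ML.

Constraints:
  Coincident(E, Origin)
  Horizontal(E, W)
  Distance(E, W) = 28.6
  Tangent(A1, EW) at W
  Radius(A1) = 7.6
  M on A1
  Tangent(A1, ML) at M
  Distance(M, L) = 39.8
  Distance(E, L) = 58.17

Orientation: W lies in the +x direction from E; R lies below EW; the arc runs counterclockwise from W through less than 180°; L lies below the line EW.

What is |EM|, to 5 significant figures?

23.494

E is at the origin; EW is horizontal with |EW| = 28.6 and W on the +x side, so W = (28.600, 0.0000). Tangency of A1 to EW means the radius RW is perpendicular to EW, so R = W + (0, -7.6) = (28.600, -7.6000). Since RM ⟂ ML (tangency), |RL| = √(7.6² + 39.8²) = 40.519 regardless of where M sits on A1. So L lies on both circle(E, 58.17) and circle(R, 40.519); the below-EW intersection is L = (33.041, -47.875). M is the foot of the tangent from L: M = (21.336, -9.8352).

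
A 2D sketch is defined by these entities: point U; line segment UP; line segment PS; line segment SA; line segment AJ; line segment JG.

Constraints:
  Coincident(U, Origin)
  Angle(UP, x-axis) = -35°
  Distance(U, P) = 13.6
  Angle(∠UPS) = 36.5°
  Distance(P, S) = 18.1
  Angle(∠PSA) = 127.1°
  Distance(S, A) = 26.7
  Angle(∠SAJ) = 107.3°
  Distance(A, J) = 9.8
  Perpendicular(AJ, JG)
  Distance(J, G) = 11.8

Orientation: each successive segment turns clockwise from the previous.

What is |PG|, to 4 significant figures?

29.31

U is at the origin; UP runs at -35.0° with length 13.6, so P = (11.14, -7.801). ∠UPS = 36.5° gives PS at -178.5° from the x-axis; with |PS| = 18.1, S = (-6.953, -8.274). ∠PSA = 127.1° gives SA at 128.6° from the x-axis; with |SA| = 26.7, A = (-23.61, 12.59). ∠SAJ = 107.3° gives AJ at 55.90° from the x-axis; with |AJ| = 9.8, J = (-18.12, 20.71). AJ is perpendicular to JG, so JG runs at -34.10°; with |JG| = 11.8, G = (-8.346, 14.09). Then |PG| = |G − P| = 29.31.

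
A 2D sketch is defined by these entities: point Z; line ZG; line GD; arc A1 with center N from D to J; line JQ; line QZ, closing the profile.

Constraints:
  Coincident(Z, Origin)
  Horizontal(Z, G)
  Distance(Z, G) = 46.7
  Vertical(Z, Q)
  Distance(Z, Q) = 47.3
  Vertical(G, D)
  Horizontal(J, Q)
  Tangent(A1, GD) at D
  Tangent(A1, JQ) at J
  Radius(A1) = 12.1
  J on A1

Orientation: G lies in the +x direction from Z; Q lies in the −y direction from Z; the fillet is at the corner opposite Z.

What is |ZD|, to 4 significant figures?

58.48

Z is at the origin; ZG is horizontal with |ZG| = 46.7 and G on the +x side, so G = (46.70, 0.000). ZQ is vertical with |ZQ| = 47.3 and Q on the −y side, so Q = (0.000, -47.30). The virtual corner opposite Z is at (46.70, -47.30). The tangent condition forces ND to be normal to GD and tangency of A1 to JQ means the radius NJ is perpendicular to JQ, with radius 12.1, so the center N sits 12.1 in from both sides at N = (34.60, -35.20). That places the tangent points at D = (46.70, -35.20) on GD and J = (34.60, -47.30) on JQ. Then |ZD| = |D − Z| = 58.48.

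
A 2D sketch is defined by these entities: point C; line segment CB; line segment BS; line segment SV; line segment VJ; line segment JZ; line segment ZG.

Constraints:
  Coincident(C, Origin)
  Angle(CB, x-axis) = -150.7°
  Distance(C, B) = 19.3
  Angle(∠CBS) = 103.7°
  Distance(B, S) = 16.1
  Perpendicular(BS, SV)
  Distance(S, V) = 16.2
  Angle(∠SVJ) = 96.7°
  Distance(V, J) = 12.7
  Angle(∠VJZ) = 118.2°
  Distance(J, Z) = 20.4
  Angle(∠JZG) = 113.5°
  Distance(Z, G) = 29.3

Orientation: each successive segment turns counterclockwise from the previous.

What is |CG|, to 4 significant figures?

44.34

C is at the origin; CB runs at -150.7° with length 19.3, so B = (-16.83, -9.445). ∠CBS = 103.7° gives BS at -74.40° from the x-axis; with |BS| = 16.1, S = (-12.50, -24.95). BS is perpendicular to SV, so SV runs at 15.60°; with |SV| = 16.2, V = (3.102, -20.60). ∠SVJ = 96.7° gives VJ at 98.90° from the x-axis; with |VJ| = 12.7, J = (1.137, -8.048). ∠VJZ = 118.2° gives JZ at 160.7° from the x-axis; with |JZ| = 20.4, Z = (-18.12, -1.306). ∠JZG = 113.5° gives ZG at -132.8° from the x-axis; with |ZG| = 29.3, G = (-38.02, -22.80). Then |CG| = |G − C| = 44.34.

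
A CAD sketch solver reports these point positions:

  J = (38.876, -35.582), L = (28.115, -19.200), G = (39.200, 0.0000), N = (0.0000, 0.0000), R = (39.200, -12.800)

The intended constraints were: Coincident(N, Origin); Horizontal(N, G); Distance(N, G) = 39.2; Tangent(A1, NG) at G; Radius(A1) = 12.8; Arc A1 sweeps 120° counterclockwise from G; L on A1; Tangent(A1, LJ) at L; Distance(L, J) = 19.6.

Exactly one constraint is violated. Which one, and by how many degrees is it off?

Tangent(A1, LJ) at L — off by 3.30°.

N = (0.00, 0.00) ✓; N.y = 0.00, G.y = 0.00 ✓; |NG| = 39.20 ✓; ∠(RG, GN) = 90.00° ✓; |RG| = 12.80 ✓; bearing(R→L) − bearing(R→G) = 120.0° ✓; |RL| = 12.80 ✓; ∠(RL, LJ) = 86.70° ✗; |LJ| = 19.60 ✓.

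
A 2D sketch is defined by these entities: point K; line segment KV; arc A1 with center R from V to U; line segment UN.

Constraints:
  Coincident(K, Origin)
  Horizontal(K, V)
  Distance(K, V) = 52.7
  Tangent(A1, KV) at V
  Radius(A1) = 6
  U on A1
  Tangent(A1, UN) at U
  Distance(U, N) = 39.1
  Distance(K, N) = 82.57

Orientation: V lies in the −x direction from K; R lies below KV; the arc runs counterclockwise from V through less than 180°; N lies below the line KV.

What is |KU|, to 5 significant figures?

58.458

Checks: |RU| = 6.000 ✓; ∠(RU, UN) = 90.00° ✓; |UN| = 39.10 ✓; |KN| = 82.57 ✓.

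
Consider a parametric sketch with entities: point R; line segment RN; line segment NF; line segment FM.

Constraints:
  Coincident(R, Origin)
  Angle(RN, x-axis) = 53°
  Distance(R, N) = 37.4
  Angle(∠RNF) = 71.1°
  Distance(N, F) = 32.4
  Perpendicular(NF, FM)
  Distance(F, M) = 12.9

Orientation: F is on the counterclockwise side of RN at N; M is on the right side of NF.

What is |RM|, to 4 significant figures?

52.37

∠RNF = 71.1°, so NF runs at 53.0° + (180° − 71.1°) = 161.9° from the x-axis; with |NF| = 32.4, F = N + 32.4·(cos 161.9°, sin 161.9°) = (-8.289, 39.93). NF is perpendicular to FM; with |FM| = 12.9 on the right of NF, M = F + 12.9·(0.3107, 0.9505) = (-4.281, 52.20). Then |RM| = |M − R| = 52.37.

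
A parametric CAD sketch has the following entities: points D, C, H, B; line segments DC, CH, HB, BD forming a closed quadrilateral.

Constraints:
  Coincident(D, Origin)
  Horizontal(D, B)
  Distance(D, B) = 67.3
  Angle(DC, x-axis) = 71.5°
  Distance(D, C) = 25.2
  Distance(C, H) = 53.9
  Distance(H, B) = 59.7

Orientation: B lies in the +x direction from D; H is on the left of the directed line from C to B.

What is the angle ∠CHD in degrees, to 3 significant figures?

10.5°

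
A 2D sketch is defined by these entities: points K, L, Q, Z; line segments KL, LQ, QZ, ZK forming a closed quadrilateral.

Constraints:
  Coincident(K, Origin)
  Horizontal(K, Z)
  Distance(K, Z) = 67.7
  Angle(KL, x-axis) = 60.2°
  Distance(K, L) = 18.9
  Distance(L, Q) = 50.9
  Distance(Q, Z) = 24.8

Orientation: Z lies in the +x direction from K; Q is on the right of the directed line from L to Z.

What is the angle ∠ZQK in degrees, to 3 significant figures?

122°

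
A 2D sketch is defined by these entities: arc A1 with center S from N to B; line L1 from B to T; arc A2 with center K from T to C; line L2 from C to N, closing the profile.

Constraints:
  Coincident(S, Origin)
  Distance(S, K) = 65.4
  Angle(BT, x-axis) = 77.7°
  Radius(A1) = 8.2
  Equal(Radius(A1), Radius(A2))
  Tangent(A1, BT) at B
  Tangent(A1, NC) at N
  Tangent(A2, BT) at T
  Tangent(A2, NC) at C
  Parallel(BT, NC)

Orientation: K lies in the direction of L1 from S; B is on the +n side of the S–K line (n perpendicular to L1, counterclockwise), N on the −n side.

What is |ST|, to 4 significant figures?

65.91

The slot axis is L1's direction at 77.7°, so u = (cos 77.7°, sin 77.7°) = (0.2130, 0.9770) and n = (−sin 77.7°, cos 77.7°) = (-0.9770, 0.2130). S is at the origin and K lies 65.4 along u from S, so K = 65.4·u = (13.93, 63.90). Tangency of A1 to both parallel lines with radius 8.2 puts B and N at S ± 8.2·n: B = (-8.012, 1.747), N = (8.012, -1.747). Equal radii place T and C the same way about K: T = K + 8.2·n = (5.920, 65.65), C = K − 8.2·n = (21.94, 62.15). Then |ST| = |T − S| = 65.91.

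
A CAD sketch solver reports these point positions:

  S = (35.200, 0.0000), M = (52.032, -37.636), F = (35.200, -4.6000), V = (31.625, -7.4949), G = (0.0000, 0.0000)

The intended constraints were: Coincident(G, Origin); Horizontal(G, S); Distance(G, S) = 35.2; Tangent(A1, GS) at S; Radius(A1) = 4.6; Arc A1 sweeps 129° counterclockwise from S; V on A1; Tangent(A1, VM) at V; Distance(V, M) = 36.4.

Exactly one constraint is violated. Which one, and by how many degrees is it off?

Tangent(A1, VM) at V — off by 4.90°.

G = (0.00, 0.00) ✓; G.y = 0.00, S.y = 0.00 ✓; |GS| = 35.20 ✓; ∠(FS, SG) = 90.00° ✓; |FS| = 4.600 ✓; bearing(F→V) − bearing(F→S) = 129.0° ✓; |FV| = 4.600 ✓; ∠(FV, VM) = 94.90° ✗; |VM| = 36.40 ✓.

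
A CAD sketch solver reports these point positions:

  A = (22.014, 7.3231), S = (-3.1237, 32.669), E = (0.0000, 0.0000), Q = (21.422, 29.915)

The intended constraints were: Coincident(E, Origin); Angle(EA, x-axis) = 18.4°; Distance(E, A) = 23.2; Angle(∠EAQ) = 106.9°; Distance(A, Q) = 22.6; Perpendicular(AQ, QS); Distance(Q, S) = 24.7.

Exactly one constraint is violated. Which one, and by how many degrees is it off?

Perpendicular(AQ, QS) — off by 7.90°.

E = (0.00, 0.00) ✓; EA at 18.40° ✓; |EA| = 23.20 ✓; ∠EAQ = 106.9° ✓; |AQ| = 22.60 ✓; ∠(AQ, QS) = 82.10° ✗; |QS| = 24.70 ✓.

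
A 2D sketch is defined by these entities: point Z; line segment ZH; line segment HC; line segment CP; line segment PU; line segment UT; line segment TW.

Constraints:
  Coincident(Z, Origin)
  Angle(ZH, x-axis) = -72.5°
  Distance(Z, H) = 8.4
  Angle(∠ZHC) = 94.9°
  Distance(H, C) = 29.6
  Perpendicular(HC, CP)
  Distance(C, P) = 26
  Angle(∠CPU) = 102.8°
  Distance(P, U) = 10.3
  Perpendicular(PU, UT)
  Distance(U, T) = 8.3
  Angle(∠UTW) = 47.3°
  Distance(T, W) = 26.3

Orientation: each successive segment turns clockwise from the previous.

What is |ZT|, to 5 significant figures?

21.898

Z is at the origin; ZH runs at -72.5° with length 8.4, so H = (2.5259, -8.0112). ∠ZHC = 94.9° gives HC at -157.60° from the x-axis; with |HC| = 29.6, C = (-24.841, -19.291). HC ⟂ CP, so CP runs at 112.40°; with |CP| = 26.0, P = (-34.748, 4.7473). ∠CPU = 102.8° gives PU at 35.200° from the x-axis; with |PU| = 10.3, U = (-26.332, 10.685). The perpendicularity gives UT at right angles to PU, so UT runs at -54.800°; with |UT| = 8.3, T = (-21.547, 3.9022). Then |ZT| = |T − Z| = 21.898.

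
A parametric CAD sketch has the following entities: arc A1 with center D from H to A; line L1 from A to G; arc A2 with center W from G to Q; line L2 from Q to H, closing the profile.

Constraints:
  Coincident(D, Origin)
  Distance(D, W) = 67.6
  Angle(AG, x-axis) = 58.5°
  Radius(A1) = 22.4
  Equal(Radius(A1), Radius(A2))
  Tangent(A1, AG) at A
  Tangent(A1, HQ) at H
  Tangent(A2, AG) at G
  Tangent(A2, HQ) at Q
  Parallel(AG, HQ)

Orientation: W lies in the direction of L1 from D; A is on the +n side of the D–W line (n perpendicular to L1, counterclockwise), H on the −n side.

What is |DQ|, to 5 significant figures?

71.215

Tangency of A1 to both parallel lines with radius 22.4 puts A and H at D ± 22.4·n: A = (-19.099, 11.704), H = (19.099, -11.704). Equal radii place G and Q the same way about W: G = W + 22.4·n = (16.222, 69.342), Q = W − 22.4·n = (54.420, 45.935). Then |DQ| = |Q − D| = 71.215.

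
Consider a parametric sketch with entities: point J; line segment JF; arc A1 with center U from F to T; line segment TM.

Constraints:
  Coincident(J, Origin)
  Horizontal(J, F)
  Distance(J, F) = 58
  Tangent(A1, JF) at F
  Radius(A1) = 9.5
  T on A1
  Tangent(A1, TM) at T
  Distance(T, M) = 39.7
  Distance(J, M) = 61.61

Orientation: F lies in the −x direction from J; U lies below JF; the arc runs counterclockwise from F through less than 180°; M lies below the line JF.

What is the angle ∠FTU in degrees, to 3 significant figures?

25.6°

Checks: ∠(UF, FJ) = 90.00° ✓; |UT| = 9.500 ✓; ∠(UT, TM) = 90.00° ✓; |TM| = 39.70 ✓; |JM| = 61.61 ✓.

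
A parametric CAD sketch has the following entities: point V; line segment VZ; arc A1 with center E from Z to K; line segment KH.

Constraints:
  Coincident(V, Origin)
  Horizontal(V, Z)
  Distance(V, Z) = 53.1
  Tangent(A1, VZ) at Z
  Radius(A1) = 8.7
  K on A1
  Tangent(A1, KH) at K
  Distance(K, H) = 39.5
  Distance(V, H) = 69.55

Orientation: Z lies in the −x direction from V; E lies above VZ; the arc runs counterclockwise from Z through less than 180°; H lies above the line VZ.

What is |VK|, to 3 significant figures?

45.5

V is at the origin; VZ is horizontal with |VZ| = 53.1 and Z on the −x side, so Z = (-53.1, 0.00). The tangent condition forces EZ to be normal to VZ, so E = Z + (0, 8.7) = (-53.1, 8.70). Since EK ⟂ KH (tangency), |EH| = √(8.7² + 39.5²) = 40.4 regardless of where K sits on A1. So H lies on both circle(V, 69.55) and circle(E, 40.4); the above-VZ intersection is H = (-49.4, 49.0). K is the foot of the tangent from H: K = (-44.5, 9.78).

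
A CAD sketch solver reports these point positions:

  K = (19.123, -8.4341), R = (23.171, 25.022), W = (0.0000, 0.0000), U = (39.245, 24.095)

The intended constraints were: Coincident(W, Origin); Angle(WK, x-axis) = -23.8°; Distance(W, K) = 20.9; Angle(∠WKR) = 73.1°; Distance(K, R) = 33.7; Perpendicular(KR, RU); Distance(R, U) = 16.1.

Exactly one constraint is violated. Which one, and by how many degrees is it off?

Perpendicular(KR, RU) — off by 3.60°.

W = (0.00, 0.00) ✓; WK at -23.80° ✓; |WK| = 20.90 ✓; ∠WKR = 73.10° ✓; |KR| = 33.70 ✓; ∠(KR, RU) = 86.40° ✗; |RU| = 16.10 ✓.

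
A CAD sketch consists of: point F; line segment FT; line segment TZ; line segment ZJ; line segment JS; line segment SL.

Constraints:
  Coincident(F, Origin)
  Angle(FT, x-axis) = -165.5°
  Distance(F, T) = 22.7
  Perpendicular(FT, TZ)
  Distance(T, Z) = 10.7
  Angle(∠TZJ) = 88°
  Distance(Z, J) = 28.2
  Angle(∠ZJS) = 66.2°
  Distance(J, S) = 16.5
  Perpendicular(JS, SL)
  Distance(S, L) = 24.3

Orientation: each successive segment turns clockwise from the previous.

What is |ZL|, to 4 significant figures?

5.336

∠ZJS = 66.2° gives JS at -101.3° from the x-axis; with |JS| = 16.5, S = (-0.3576, -5.401). JS is perpendicular to SL, so SL runs at 168.7°; with |SL| = 24.3, L = (-24.19, -0.6395). Then |ZL| = |L − Z| = 5.336.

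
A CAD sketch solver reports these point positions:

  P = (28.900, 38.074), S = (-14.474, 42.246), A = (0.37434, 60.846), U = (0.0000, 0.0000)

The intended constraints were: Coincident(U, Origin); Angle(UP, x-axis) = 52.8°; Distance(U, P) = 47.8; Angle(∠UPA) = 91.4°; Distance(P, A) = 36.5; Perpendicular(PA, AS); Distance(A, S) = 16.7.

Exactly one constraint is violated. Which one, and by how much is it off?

Distance(A, S) = 16.7 — off by 7.10.

U = (0.00, 0.00) ✓; UP at 52.80° ✓; |UP| = 47.80 ✓; ∠UPA = 91.40° ✓; |PA| = 36.50 ✓; ∠(PA, AS) = 90.00° ✓; |AS| = 23.80 ✗.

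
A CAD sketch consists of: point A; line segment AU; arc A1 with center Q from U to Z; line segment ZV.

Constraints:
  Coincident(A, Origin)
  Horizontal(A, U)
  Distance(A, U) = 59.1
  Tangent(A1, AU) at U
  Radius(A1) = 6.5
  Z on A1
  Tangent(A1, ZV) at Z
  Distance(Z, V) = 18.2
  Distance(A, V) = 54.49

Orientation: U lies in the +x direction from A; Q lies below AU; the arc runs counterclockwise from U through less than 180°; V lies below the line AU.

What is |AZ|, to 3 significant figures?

53.0

A is at the origin; A and U share the same y with |AU| = 59.1 and U on the +x side, so U = (59.1, 0.00). Tangency of A1 to AU means the radius QU is perpendicular to AU, so Q = U + (0, -6.5) = (59.1, -6.50). Since QZ ⟂ ZV (tangency), |QV| = √(6.5² + 18.2²) = 19.3 regardless of where Z sits on A1. So V lies on both circle(A, 54.49) and circle(Q, 19.3); the below-AU intersection is V = (49.3, -23.2). Z is the foot of the tangent from V: Z = (52.7, -5.29).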